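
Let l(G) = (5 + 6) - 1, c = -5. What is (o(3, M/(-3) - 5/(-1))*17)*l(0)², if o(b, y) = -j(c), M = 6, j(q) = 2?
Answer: -3400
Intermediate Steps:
l(G) = 10 (l(G) = 11 - 1 = 10)
o(b, y) = -2 (o(b, y) = -1*2 = -2)
(o(3, M/(-3) - 5/(-1))*17)*l(0)² = -2*17*10² = -34*100 = -3400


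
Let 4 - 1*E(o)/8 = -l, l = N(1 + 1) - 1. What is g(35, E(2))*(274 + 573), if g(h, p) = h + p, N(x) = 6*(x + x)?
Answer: 212597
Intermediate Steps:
N(x) = 12*x (N(x) = 6*(2*x) = 12*x)
l = 23 (l = 12*(1 + 1) - 1 = 12*2 - 1 = 24 - 1 = 23)
E(o) = 216 (E(o) = 32 - (-8)*23 = 32 - 8*(-23) = 32 + 184 = 216)
g(35, E(2))*(274 + 573) = (35 + 216)*(274 + 573) = 251*847 = 212597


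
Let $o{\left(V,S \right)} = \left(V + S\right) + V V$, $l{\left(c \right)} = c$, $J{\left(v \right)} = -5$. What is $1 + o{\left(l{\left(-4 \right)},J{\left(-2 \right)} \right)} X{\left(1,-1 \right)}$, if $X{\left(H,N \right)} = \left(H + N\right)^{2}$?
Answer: $1$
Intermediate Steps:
$o{\left(V,S \right)} = S + V + V^{2}$ ($o{\left(V,S \right)} = \left(S + V\right) + V^{2} = S + V + V^{2}$)
$1 + o{\left(l{\left(-4 \right)},J{\left(-2 \right)} \right)} X{\left(1,-1 \right)} = 1 + \left(-5 - 4 + \left(-4\right)^{2}\right) \left(1 - 1\right)^{2} = 1 + \left(-5 - 4 + 16\right) 0^{2} = 1 + 7 \cdot 0 = 1 + 0 = 1$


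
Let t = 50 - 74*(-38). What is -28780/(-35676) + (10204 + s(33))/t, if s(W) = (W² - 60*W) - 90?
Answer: 11428003/2836242 ≈ 4.0293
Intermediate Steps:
t = 2862 (t = 50 + 2812 = 2862)
s(W) = -90 + W² - 60*W
-28780/(-35676) + (10204 + s(33))/t = -28780/(-35676) + (10204 + (-90 + 33² - 60*33))/2862 = -28780*(-1/35676) + (10204 + (-90 + 1089 - 1980))*(1/2862) = 7195/8919 + (10204 - 981)*(1/2862) = 7195/8919 + 9223*(1/2862) = 7195/8919 + 9223/2862 = 11428003/2836242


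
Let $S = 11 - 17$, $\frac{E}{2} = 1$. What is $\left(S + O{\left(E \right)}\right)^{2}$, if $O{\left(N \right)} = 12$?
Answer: $36$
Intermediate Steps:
$E = 2$ ($E = 2 \cdot 1 = 2$)
$S = -6$ ($S = 11 - 17 = -6$)
$\left(S + O{\left(E \right)}\right)^{2} = \left(-6 + 12\right)^{2} = 6^{2} = 36$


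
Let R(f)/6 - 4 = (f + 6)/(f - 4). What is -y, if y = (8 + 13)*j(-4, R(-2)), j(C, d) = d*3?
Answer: -1260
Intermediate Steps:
R(f) = 24 + 6*(6 + f)/(-4 + f) (R(f) = 24 + 6*((f + 6)/(f - 4)) = 24 + 6*((6 + f)/(-4 + f)) = 24 + 6*(6 + f)/(-4 + f))
j(C, d) = 3*d
y = 1260 (y = (8 + 13)*(3*(30*(-2 - 2)/(-4 - 2))) = 21*(3*(30*(-4)/(-6))) = 21*(3*(30*(-1/6)*(-4))) = 21*(3*20) = 21*60 = 1260)
-y = -1*1260 = -1260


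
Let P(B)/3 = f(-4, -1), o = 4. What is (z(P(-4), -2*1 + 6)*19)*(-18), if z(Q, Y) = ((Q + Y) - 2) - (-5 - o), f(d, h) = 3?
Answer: -6840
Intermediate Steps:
P(B) = 9 (P(B) = 3*3 = 9)
z(Q, Y) = 7 + Q + Y (z(Q, Y) = ((Q + Y) - 2) - (-5 - 1*4) = (-2 + Q + Y) - (-5 - 4) = (-2 + Q + Y) - 1*(-9) = (-2 + Q + Y) + 9 = 7 + Q + Y)
(z(P(-4), -2*1 + 6)*19)*(-18) = ((7 + 9 + (-2*1 + 6))*19)*(-18) = ((7 + 9 + (-2 + 6))*19)*(-18) = ((7 + 9 + 4)*19)*(-18) = (20*19)*(-18) = 380*(-18) = -6840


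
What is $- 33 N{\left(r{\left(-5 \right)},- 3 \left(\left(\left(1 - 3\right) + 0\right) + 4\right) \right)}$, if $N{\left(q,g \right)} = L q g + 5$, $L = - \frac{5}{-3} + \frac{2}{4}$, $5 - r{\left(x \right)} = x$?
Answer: $4125$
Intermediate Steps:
$r{\left(x \right)} = 5 - x$
$L = \frac{13}{6}$ ($L = \left(-5\right) \left(- \frac{1}{3}\right) + 2 \cdot \frac{1}{4} = \frac{5}{3} + \frac{1}{2} = \frac{13}{6} \approx 2.1667$)
$N{\left(q,g \right)} = 5 + \frac{13 g q}{6}$ ($N{\left(q,g \right)} = \frac{13 q}{6} g + 5 = \frac{13 g q}{6} + 5 = 5 + \frac{13 g q}{6}$)
$- 33 N{\left(r{\left(-5 \right)},- 3 \left(\left(\left(1 - 3\right) + 0\right) + 4\right) \right)} = - 33 \left(5 + \frac{13 \left(- 3 \left(\left(\left(1 - 3\right) + 0\right) + 4\right)\right) \left(5 - -5\right)}{6}\right) = - 33 \left(5 + \frac{13 \left(- 3 \left(\left(-2 + 0\right) + 4\right)\right) \left(5 + 5\right)}{6}\right) = - 33 \left(5 + \frac{13}{6} \left(- 3 \left(-2 + 4\right)\right) 10\right) = - 33 \left(5 + \frac{13}{6} \left(\left(-3\right) 2\right) 10\right) = - 33 \left(5 + \frac{13}{6} \left(-6\right) 10\right) = - 33 \left(5 - 130\right) = \left(-33\right) \left(-125\right) = 4125$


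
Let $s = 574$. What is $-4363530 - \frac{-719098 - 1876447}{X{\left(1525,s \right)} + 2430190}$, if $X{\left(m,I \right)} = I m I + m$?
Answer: $- \frac{440614086887081}{100976523} \approx -4.3635 \cdot 10^{6}$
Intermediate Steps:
$X{\left(m,I \right)} = m + m I^{2}$ ($X{\left(m,I \right)} = m I^{2} + m = m + m I^{2}$)
$-4363530 - \frac{-719098 - 1876447}{X{\left(1525,s \right)} + 2430190} = -4363530 - \frac{-719098 - 1876447}{1525 \left(1 + 574^{2}\right) + 2430190} = -4363530 - - \frac{2595545}{1525 \left(1 + 329476\right) + 2430190} = -4363530 - - \frac{2595545}{1525 \cdot 329477 + 2430190} = -4363530 - - \frac{2595545}{502452425 + 2430190} = -4363530 - - \frac{2595545}{504882615} = -4363530 - \left(-2595545\right) \frac{1}{504882615} = -4363530 - - \frac{519109}{100976523} = -4363530 + \frac{519109}{100976523} = - \frac{440614086887081}{100976523}$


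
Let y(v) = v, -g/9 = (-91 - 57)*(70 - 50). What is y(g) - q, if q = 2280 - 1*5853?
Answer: 30213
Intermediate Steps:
q = -3573 (q = 2280 - 5853 = -3573)
g = 26640 (g = -9*(-91 - 57)*(70 - 50) = -(-1332)*20 = -9*(-2960) = 26640)
y(g) - q = 26640 - 1*(-3573) = 26640 + 3573 = 30213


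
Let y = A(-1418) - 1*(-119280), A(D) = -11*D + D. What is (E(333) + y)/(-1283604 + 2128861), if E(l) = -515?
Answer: 132945/845257 ≈ 0.15728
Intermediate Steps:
A(D) = -10*D
y = 133460 (y = -10*(-1418) - 1*(-119280) = 14180 + 119280 = 133460)
(E(333) + y)/(-1283604 + 2128861) = (-515 + 133460)/(-1283604 + 2128861) = 132945/845257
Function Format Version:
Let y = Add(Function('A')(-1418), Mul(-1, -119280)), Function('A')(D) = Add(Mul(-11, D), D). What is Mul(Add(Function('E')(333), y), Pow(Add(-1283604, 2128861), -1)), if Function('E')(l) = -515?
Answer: Rational(132945, 845257) ≈ 0.15728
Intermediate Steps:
Function('A')(D) = Mul(-10, D)
y = 133460 (y = Add(Mul(-10, -1418), Mul(-1, -119280)) = Add(14180, 119280) = 133460)
Mul(Add(Function('E')(333), y), Pow(Add(-1283604, 2128861), -1)) = Mul(Add(-515, 133460), Pow(Add(-1283604, 2128861), -1)) = Mul(132945, Pow(845257, -1)) = Mul(132945, Rational(1, 845257)) = Rational(132945, 845257)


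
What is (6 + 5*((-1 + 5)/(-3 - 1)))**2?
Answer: 1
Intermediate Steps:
(6 + 5*((-1 + 5)/(-3 - 1)))**2 = (6 + 5*(4/(-4)))**2 = (6 + 5*(4*(-1/4)))**2 = (6 + 5*(-1))**2 = (6 - 5)**2 = 1**2 = 1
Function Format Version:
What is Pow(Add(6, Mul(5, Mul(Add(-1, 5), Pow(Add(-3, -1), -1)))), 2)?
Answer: 1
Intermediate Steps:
Pow(Add(6, Mul(5, Mul(Add(-1, 5), Pow(Add(-3, -1), -1)))), 2) = Pow(Add(6, Mul(5, Mul(4, Pow(-4, -1)))), 2) = Pow(Add(6, Mul(5, Mul(4, Rational(-1, 4)))), 2) = Pow(Add(6, Mul(5, -1)), 2) = Pow(Add(6, -5), 2) = Pow(1, 2) = 1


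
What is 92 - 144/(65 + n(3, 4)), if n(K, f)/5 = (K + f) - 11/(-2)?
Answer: 7724/85 ≈ 90.871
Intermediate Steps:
n(K, f) = 55/2 + 5*K + 5*f (n(K, f) = 5*((K + f) - 11/(-2)) = 5*((K + f) - 11*(-½)) = 5*((K + f) + 11/2) = 5*(11/2 + K + f) = 55/2 + 5*K + 5*f)
92 - 144/(65 + n(3, 4)) = 92 - 144/(65 + (55/2 + 5*3 + 5*4)) = 92 - 144/(65 + (55/2 + 15 + 20)) = 92 - 144/(65 + 125/2) = 92 - 144/(255/2) = 92 + (2/255)*(-144) = 92 - 96/85 = 7724/85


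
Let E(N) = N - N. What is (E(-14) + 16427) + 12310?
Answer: 28737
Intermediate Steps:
E(N) = 0
(E(-14) + 16427) + 12310 = (0 + 16427) + 12310 = 16427 + 12310 = 28737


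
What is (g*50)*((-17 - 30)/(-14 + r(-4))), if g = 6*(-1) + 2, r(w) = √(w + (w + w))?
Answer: -8225/13 - 1175*I*√3/13 ≈ -632.69 - 156.55*I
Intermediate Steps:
r(w) = √3*√w (r(w) = √(w + 2*w) = √(3*w) = √3*√w)
g = -4 (g = -6 + 2 = -4)
(g*50)*((-17 - 30)/(-14 + r(-4))) = (-4*50)*((-17 - 30)/(-14 + √3*√(-4))) = -(-9400)/(-14 + √3*(2*I)) = -(-9400)/(-14 + 2*I*√3) = 9400/(-14 + 2*I*√3)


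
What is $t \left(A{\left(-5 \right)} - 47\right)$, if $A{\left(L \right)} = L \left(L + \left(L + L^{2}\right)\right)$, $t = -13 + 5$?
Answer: $976$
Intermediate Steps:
$t = -8$
$A{\left(L \right)} = L \left(L^{2} + 2 L\right)$
$t \left(A{\left(-5 \right)} - 47\right) = - 8 \left(\left(-5\right)^{2} \left(2 - 5\right) - 47\right) = - 8 \left(25 \left(-3\right) - 47\right) = - 8 \left(-75 - 47\right) = \left(-8\right) \left(-122\right) = 976$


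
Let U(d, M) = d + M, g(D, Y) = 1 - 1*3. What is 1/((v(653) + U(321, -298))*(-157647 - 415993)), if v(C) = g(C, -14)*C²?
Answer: 1/489197323800 ≈ 2.0442e-12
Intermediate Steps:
g(D, Y) = -2 (g(D, Y) = 1 - 3 = -2)
U(d, M) = M + d
v(C) = -2*C²
1/((v(653) + U(321, -298))*(-157647 - 415993)) = 1/((-2*653² + (-298 + 321))*(-157647 - 415993)) = 1/((-2*426409 + 23)*(-573640)) = 1/((-852818 + 23)*(-573640)) = 1/(-852795*(-573640)) = 1/489197323800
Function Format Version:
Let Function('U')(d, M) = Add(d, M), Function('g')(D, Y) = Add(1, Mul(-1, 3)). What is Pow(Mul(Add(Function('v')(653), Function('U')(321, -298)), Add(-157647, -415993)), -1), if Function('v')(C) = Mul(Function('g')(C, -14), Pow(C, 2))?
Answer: Rational(1, 489197323800) ≈ 2.0442e-12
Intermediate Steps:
Function('g')(D, Y) = -2 (Function('g')(D, Y) = Add(1, -3) = -2)
Function('U')(d, M) = Add(M, d)
Function('v')(C) = Mul(-2, Pow(C, 2))
Pow(Mul(Add(Function('v')(653), Function('U')(321, -298)), Add(-157647, -415993)), -1) = Pow(Mul(Add(Mul(-2, Pow(653, 2)), Add(-298, 321)), Add(-157647, -415993)), -1) = Pow(Mul(Add(Mul(-2, 426409), 23), -573640), -1) = Pow(Mul(Add(-852818, 23), -573640), -1) = Pow(Mul(-852795, -573640), -1) = Pow(489197323800, -1) = Rational(1, 489197323800)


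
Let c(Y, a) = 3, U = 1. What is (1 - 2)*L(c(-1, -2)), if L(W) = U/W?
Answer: -⅓ ≈ -0.33333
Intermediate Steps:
L(W) = 1/W
(1 - 2)*L(c(-1, -2)) = (1 - 2)/3 = -1*⅓ = -⅓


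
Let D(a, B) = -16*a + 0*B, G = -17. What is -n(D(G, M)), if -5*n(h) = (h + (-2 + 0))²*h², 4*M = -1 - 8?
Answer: 1078686720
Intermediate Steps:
M = -9/4 (M = (-1 - 8)/4 = (¼)*(-9) = -9/4 ≈ -2.2500)
D(a, B) = -16*a (D(a, B) = -16*a + 0 = -16*a)
n(h) = -h²*(-2 + h)²/5 (n(h) = -(h + (-2 + 0))²*h²/5 = -(h - 2)²*h²/5 = -(-2 + h)²*h²/5 = -h²*(-2 + h)²/5)
-n(D(G, M)) = -(-1)*(-16*(-17))²*(-2 - 16*(-17))²/5 = -(-1)*272²*(-2 + 272)²/5 = -(-1)*73984*270²/5 = -(-1)*73984*72900/5 = -1*(-1078686720) = 1078686720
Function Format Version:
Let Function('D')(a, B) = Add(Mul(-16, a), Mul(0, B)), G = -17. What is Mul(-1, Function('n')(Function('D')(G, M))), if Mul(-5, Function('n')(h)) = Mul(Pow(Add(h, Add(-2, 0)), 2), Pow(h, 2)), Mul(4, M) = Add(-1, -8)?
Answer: 1078686720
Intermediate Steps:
M = Rational(-9, 4) (M = Mul(Rational(1, 4), Add(-1, -8)) = Mul(Rational(1, 4), -9) = Rational(-9, 4) ≈ -2.2500)
Function('D')(a, B) = Mul(-16, a) (Function('D')(a, B) = Add(Mul(-16, a), 0) = Mul(-16, a))
Function('n')(h) = Mul(Rational(-1, 5), Pow(h, 2), Pow(Add(-2, h), 2)) (Function('n')(h) = Mul(Rational(-1, 5), Mul(Pow(Add(h, Add(-2, 0)), 2), Pow(h, 2))) = Mul(Rational(-1, 5), Mul(Pow(Add(h, -2), 2), Pow(h, 2))) = Mul(Rational(-1, 5), Mul(Pow(Add(-2, h), 2), Pow(h, 2))) = Mul(Rational(-1, 5), Mul(Pow(h, 2), Pow(Add(-2, h), 2))) = Mul(Rational(-1, 5), Pow(h, 2), Pow(Add(-2, h), 2)))
Mul(-1, Function('n')(Function('D')(G, M))) = Mul(-1, Mul(Rational(-1, 5), Pow(Mul(-16, -17), 2), Pow(Add(-2, Mul(-16, -17)), 2))) = Mul(-1, Mul(Rational(-1, 5), Pow(272, 2), Pow(Add(-2, 272), 2))) = Mul(-1, Mul(Rational(-1, 5), 73984, Pow(270, 2))) = Mul(-1, Mul(Rational(-1, 5), 73984, 72900)) = Mul(-1, -1078686720) = 1078686720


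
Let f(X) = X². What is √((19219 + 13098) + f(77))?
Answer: √38246 ≈ 195.57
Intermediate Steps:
√((19219 + 13098) + f(77)) = √((19219 + 13098) + 77²) = √(32317 + 5929) = √38246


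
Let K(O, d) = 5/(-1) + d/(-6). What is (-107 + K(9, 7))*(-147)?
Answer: 33271/2 ≈ 16636.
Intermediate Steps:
K(O, d) = -5 - d/6 (K(O, d) = 5*(-1) + d*(-1/6) = -5 - d/6)
(-107 + K(9, 7))*(-147) = (-107 + (-5 - 1/6*7))*(-147) = (-107 + (-5 - 7/6))*(-147) = (-107 - 37/6)*(-147) = -679/6*(-147) = 33271/2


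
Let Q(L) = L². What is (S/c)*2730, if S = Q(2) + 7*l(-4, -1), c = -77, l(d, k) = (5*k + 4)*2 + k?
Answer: 6630/11 ≈ 602.73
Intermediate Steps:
l(d, k) = 8 + 11*k (l(d, k) = (4 + 5*k)*2 + k = (8 + 10*k) + k = 8 + 11*k)
S = -17 (S = 2² + 7*(8 + 11*(-1)) = 4 + 7*(8 - 11) = 4 + 7*(-3) = 4 - 21 = -17)
(S/c)*2730 = -17/(-77)*2730 = -17*(-1/77)*2730 = (17/77)*2730 = 6630/11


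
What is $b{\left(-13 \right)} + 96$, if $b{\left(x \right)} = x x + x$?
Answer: $252$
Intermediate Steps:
$b{\left(x \right)} = x + x^{2}$ ($b{\left(x \right)} = x^{2} + x = x + x^{2}$)
$b{\left(-13 \right)} + 96 = - 13 \left(1 - 13\right) + 96 = \left(-13\right) \left(-12\right) + 96 = 156 + 96 = 252$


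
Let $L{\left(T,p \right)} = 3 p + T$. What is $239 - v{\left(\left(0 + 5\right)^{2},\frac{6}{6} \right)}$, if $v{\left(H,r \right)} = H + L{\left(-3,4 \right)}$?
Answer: $205$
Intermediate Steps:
$L{\left(T,p \right)} = T + 3 p$
$v{\left(H,r \right)} = 9 + H$ ($v{\left(H,r \right)} = H + \left(-3 + 3 \cdot 4\right) = H + \left(-3 + 12\right) = H + 9 = 9 + H$)
$239 - v{\left(\left(0 + 5\right)^{2},\frac{6}{6} \right)} = 239 - \left(9 + \left(0 + 5\right)^{2}\right) = 239 - \left(9 + 5^{2}\right) = 239 - \left(9 + 25\right) = 239 - 34 = 205$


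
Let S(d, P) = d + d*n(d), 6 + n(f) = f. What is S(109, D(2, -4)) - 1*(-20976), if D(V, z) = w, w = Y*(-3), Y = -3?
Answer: 32312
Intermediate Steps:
n(f) = -6 + f
w = 9 (w = -3*(-3) = 9)
D(V, z) = 9
S(d, P) = d + d*(-6 + d)
S(109, D(2, -4)) - 1*(-20976) = 109*(-5 + 109) - 1*(-20976) = 109*104 + 20976 = 11336 + 20976 = 32312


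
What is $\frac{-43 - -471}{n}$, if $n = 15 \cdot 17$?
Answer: $\frac{428}{255} \approx 1.6784$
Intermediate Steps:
$n = 255$
$\frac{-43 - -471}{n} = \frac{-43 - -471}{255} = \left(-43 + 471\right) \frac{1}{255} = 428 \cdot \frac{1}{255} = \frac{428}{255}$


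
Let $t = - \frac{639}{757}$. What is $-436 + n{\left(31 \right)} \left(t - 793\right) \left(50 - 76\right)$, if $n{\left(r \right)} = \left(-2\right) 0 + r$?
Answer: $\frac{484027588}{757} \approx 6.394 \cdot 10^{5}$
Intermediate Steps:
$t = - \frac{639}{757}$ ($t = \left(-639\right) \frac{1}{757} = - \frac{639}{757} \approx -0.84412$)
$n{\left(r \right)} = r$ ($n{\left(r \right)} = 0 + r = r$)
$-436 + n{\left(31 \right)} \left(t - 793\right) \left(50 - 76\right) = -436 + 31 \left(- \frac{639}{757} - 793\right) \left(50 - 76\right) = -436 + 31 \left(\left(- \frac{600940}{757}\right) \left(-26\right)\right) = -436 + 31 \cdot \frac{15624440}{757} = -436 + \frac{484357640}{757} = \frac{484027588}{757}$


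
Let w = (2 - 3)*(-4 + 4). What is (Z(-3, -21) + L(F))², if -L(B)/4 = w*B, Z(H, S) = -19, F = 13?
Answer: 361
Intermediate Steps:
w = 0 (w = -1*0 = 0)
L(B) = 0 (L(B) = -0*B = -4*0 = 0)
(Z(-3, -21) + L(F))² = (-19 + 0)² = (-19)² = 361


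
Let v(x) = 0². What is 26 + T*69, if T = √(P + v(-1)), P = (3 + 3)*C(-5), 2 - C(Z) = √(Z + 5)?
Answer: 26 + 138*√3 ≈ 265.02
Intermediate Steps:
C(Z) = 2 - √(5 + Z) (C(Z) = 2 - √(Z + 5) = 2 - √(5 + Z))
P = 12 (P = (3 + 3)*(2 - √(5 - 5)) = 6*(2 - √0) = 6*(2 - 1*0) = 6*(2 + 0) = 6*2 = 12)
v(x) = 0
T = 2*√3 (T = √(12 + 0) = √12 = 2*√3 ≈ 3.4641)
26 + T*69 = 26 + (2*√3)*69 = 26 + 138*√3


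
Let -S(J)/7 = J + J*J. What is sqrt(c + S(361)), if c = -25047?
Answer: I*sqrt(939821) ≈ 969.44*I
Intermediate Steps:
S(J) = -7*J - 7*J**2 (S(J) = -7*(J + J*J) = -7*(J + J**2) = -7*J - 7*J**2)
sqrt(c + S(361)) = sqrt(-25047 - 7*361*(1 + 361)) = sqrt(-25047 - 7*361*362) = sqrt(-25047 - 914774) = sqrt(-939821) = I*sqrt(939821)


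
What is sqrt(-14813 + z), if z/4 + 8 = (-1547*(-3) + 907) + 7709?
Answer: sqrt(38183) ≈ 195.40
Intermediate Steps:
z = 52996 (z = -32 + 4*((-1547*(-3) + 907) + 7709) = -32 + 4*((4641 + 907) + 7709) = -32 + 4*(5548 + 7709) = -32 + 4*13257 = -32 + 53028 = 52996)
sqrt(-14813 + z) = sqrt(-14813 + 52996) = sqrt(38183)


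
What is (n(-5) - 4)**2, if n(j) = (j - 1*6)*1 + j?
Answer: 400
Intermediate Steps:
n(j) = -6 + 2*j (n(j) = (j - 6)*1 + j = (-6 + j)*1 + j = (-6 + j) + j = -6 + 2*j)
(n(-5) - 4)**2 = ((-6 + 2*(-5)) - 4)**2 = ((-6 - 10) - 4)**2 = (-16 - 4)**2 = (-20)**2 = 400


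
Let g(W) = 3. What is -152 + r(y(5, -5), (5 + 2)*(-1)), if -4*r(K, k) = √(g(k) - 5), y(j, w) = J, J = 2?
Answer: -152 - I*√2/4 ≈ -152.0 - 0.35355*I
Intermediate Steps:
y(j, w) = 2
r(K, k) = -I*√2/4 (r(K, k) = -√(3 - 5)/4 = -I*√2/4)
-152 + r(y(5, -5), (5 + 2)*(-1)) = -152 - I*√2/4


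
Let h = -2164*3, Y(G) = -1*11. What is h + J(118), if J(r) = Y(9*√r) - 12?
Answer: -6515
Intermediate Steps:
Y(G) = -11
h = -6492
J(r) = -23 (J(r) = -11 - 12 = -23)
h + J(118) = -6492 - 23 = -6515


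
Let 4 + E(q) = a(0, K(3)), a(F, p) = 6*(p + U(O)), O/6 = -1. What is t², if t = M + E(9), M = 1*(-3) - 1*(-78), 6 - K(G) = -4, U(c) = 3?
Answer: 22201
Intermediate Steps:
O = -6 (O = 6*(-1) = -6)
K(G) = 10 (K(G) = 6 - 1*(-4) = 6 + 4 = 10)
a(F, p) = 18 + 6*p (a(F, p) = 6*(p + 3) = 6*(3 + p) = 18 + 6*p)
E(q) = 74 (E(q) = -4 + (18 + 6*10) = -4 + (18 + 60) = -4 + 78 = 74)
M = 75 (M = -3 + 78 = 75)
t = 149 (t = 75 + 74 = 149)
t² = 149² = 22201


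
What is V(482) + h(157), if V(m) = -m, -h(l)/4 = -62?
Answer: -234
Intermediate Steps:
h(l) = 248 (h(l) = -4*(-62) = 248)
V(482) + h(157) = -1*482 + 248 = -482 + 248 = -234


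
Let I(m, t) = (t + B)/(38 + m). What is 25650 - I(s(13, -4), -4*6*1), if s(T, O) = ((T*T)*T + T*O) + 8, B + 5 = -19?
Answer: 56199198/2191 ≈ 25650.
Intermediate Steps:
B = -24 (B = -5 - 19 = -24)
s(T, O) = 8 + T³ + O*T (s(T, O) = (T²*T + O*T) + 8 = (T³ + O*T) + 8 = 8 + T³ + O*T)
I(m, t) = (-24 + t)/(38 + m) (I(m, t) = (t - 24)/(38 + m) = (-24 + t)/(38 + m))
25650 - I(s(13, -4), -4*6*1) = 25650 - (-24 - 4*6*1)/(38 + (8 + 13³ - 4*13)) = 25650 - (-24 - 24*1)/(38 + (8 + 2197 - 52)) = 25650 - (-24 - 24)/(38 + 2153) = 25650 - (-48)/2191 = 25650 - 1*(-48/2191) = 25650 + 48/2191 = 56199198/2191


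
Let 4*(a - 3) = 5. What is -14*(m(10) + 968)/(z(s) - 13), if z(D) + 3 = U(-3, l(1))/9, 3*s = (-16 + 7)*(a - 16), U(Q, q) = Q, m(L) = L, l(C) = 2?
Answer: 5868/7 ≈ 838.29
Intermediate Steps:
a = 17/4 (a = 3 + (¼)*5 = 3 + 5/4 = 17/4 ≈ 4.2500)
s = 141/4 (s = ((-16 + 7)*(17/4 - 16))/3 = (-9*(-47/4))/3 = (⅓)*(423/4) = 141/4 ≈ 35.250)
z(D) = -10/3 (z(D) = -3 - 3/9 = -3 - 3*⅑ = -3 - ⅓ = -10/3)
-14*(m(10) + 968)/(z(s) - 13) = -14*(10 + 968)/(-10/3 - 13) = -13692/(-49/3) = -13692*(-3)/49 = -14*(-2934/49) = 5868/7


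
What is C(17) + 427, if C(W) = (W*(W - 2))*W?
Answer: 4762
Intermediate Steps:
C(W) = W²*(-2 + W) (C(W) = (W*(-2 + W))*W = W²*(-2 + W))
C(17) + 427 = 17²*(-2 + 17) + 427 = 289*15 + 427 = 4335 + 427 = 4762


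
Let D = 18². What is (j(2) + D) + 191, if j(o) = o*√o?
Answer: 515 + 2*√2 ≈ 517.83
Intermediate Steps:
j(o) = o^(3/2)
D = 324
(j(2) + D) + 191 = (2^(3/2) + 324) + 191 = (2*√2 + 324) + 191 = (324 + 2*√2) + 191 = 515 + 2*√2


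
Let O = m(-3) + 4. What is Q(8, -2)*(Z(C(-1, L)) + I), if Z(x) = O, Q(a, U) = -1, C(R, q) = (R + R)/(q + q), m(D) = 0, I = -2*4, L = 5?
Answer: 4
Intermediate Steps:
I = -8
C(R, q) = R/q (C(R, q) = (2*R)/((2*q)) = (2*R)*(1/(2*q)) = R/q)
O = 4 (O = 0 + 4 = 4)
Z(x) = 4
Q(8, -2)*(Z(C(-1, L)) + I) = -(4 - 8) = -1*(-4) = 4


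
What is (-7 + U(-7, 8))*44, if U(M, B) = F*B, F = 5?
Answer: 1452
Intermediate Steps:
U(M, B) = 5*B
(-7 + U(-7, 8))*44 = (-7 + 5*8)*44 = (-7 + 40)*44 = 33*44 = 1452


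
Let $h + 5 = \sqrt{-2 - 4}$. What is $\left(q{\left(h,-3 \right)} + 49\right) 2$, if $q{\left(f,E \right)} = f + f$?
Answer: $78 + 4 i \sqrt{6} \approx 78.0 + 9.798 i$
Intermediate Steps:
$h = -5 + i \sqrt{6}$ ($h = -5 + \sqrt{-2 - 4} = -5 + \sqrt{-6} = -5 + i \sqrt{6} \approx -5.0 + 2.4495 i$)
$q{\left(f,E \right)} = 2 f$
$\left(q{\left(h,-3 \right)} + 49\right) 2 = \left(2 \left(-5 + i \sqrt{6}\right) + 49\right) 2 = \left(\left(-10 + 2 i \sqrt{6}\right) + 49\right) 2 = \left(39 + 2 i \sqrt{6}\right) 2 = 78 + 4 i \sqrt{6}$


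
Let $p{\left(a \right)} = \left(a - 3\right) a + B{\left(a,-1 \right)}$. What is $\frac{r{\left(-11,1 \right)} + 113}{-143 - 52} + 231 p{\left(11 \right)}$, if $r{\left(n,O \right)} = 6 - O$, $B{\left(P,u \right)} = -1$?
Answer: $\frac{3918797}{195} \approx 20096.0$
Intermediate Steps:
$p{\left(a \right)} = -1 + a \left(-3 + a\right)$ ($p{\left(a \right)} = \left(a - 3\right) a - 1 = \left(-3 + a\right) a - 1 = a \left(-3 + a\right) - 1 = -1 + a \left(-3 + a\right)$)
$\frac{r{\left(-11,1 \right)} + 113}{-143 - 52} + 231 p{\left(11 \right)} = \frac{\left(6 - 1\right) + 113}{-143 - 52} + 231 \left(-1 + 11^{2} - 33\right) = \frac{\left(6 - 1\right) + 113}{-195} + 231 \left(-1 + 121 - 33\right) = \left(5 + 113\right) \left(- \frac{1}{195}\right) + 231 \cdot 87 = 118 \left(- \frac{1}{195}\right) + 20097 = - \frac{118}{195} + 20097 = \frac{3918797}{195}$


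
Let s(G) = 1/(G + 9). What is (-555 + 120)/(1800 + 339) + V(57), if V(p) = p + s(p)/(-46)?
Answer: 5345441/94116 ≈ 56.796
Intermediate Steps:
s(G) = 1/(9 + G)
V(p) = p - 1/(46*(9 + p)) (V(p) = p + 1/((9 + p)*(-46)) = p - 1/46/(9 + p) = p - 1/(46*(9 + p)))
(-555 + 120)/(1800 + 339) + V(57) = (-555 + 120)/(1800 + 339) + (-1/46 + 57*(9 + 57))/(9 + 57) = -435/2139 + (-1/46 + 57*66)/66 = -435*1/2139 + (-1/46 + 3762)/66 = -145/713 + (1/66)*(173051/46) = -145/713 + 173051/3036 = 5345441/94116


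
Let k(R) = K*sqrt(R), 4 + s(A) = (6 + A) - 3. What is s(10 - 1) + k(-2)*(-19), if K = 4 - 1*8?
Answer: 8 + 76*I*sqrt(2) ≈ 8.0 + 107.48*I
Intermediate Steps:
s(A) = -1 + A (s(A) = -4 + ((6 + A) - 3) = -4 + (3 + A) = -1 + A)
K = -4 (K = 4 - 8 = -4)
k(R) = -4*sqrt(R)
s(10 - 1) + k(-2)*(-19) = (-1 + (10 - 1)) - 4*I*sqrt(2)*(-19) = (-1 + 9) - 4*I*sqrt(2)*(-19) = 8 - 4*I*sqrt(2)*(-19) = 8 + 76*I*sqrt(2)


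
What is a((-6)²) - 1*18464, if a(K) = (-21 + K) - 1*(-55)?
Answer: -18394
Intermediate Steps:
a(K) = 34 + K (a(K) = (-21 + K) + 55 = 34 + K)
a((-6)²) - 1*18464 = (34 + (-6)²) - 1*18464 = (34 + 36) - 18464 = 70 - 18464 = -18394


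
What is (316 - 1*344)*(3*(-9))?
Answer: 756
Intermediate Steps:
(316 - 1*344)*(3*(-9)) = (316 - 344)*(-27) = -28*(-27) = 756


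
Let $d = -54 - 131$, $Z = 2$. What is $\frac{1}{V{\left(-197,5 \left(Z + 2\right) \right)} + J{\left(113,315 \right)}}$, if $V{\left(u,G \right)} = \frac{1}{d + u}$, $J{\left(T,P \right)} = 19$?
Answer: $\frac{382}{7257} \approx 0.052639$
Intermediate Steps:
$d = -185$
$V{\left(u,G \right)} = \frac{1}{-185 + u}$
$\frac{1}{V{\left(-197,5 \left(Z + 2\right) \right)} + J{\left(113,315 \right)}} = \frac{1}{\frac{1}{-185 - 197} + 19} = \frac{1}{\frac{1}{-382} + 19} = \frac{1}{- \frac{1}{382} + 19} = \frac{1}{\frac{7257}{382}} = \frac{382}{7257}$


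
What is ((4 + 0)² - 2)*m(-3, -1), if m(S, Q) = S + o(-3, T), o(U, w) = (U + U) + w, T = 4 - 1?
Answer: -84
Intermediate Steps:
T = 3
o(U, w) = w + 2*U (o(U, w) = 2*U + w = w + 2*U)
m(S, Q) = -3 + S (m(S, Q) = S + (3 + 2*(-3)) = S + (3 - 6) = S - 3 = -3 + S)
((4 + 0)² - 2)*m(-3, -1) = ((4 + 0)² - 2)*(-3 - 3) = (4² - 2)*(-6) = (16 - 2)*(-6) = 14*(-6) = -84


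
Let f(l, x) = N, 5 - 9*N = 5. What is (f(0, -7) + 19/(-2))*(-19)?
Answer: 361/2 ≈ 180.50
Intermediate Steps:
N = 0 (N = 5/9 - 1/9*5 = 5/9 - 5/9 = 0)
f(l, x) = 0
(f(0, -7) + 19/(-2))*(-19) = (0 + 19/(-2))*(-19) = (0 + 19*(-1/2))*(-19) = (0 - 19/2)*(-19) = -19/2*(-19) = 361/2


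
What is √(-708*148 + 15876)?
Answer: 2*I*√22227 ≈ 298.17*I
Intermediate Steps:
√(-708*148 + 15876) = √(-104784 + 15876) = √(-88908) = 2*I*√22227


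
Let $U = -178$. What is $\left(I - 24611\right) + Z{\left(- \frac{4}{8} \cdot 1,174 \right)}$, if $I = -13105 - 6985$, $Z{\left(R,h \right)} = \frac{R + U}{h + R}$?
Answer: $- \frac{15511604}{347} \approx -44702.0$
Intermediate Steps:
$Z{\left(R,h \right)} = \frac{-178 + R}{R + h}$ ($Z{\left(R,h \right)} = \frac{R - 178}{h + R} = \frac{-178 + R}{R + h}$)
$I = -20090$ ($I = -13105 - 6985 = -20090$)
$\left(I - 24611\right) + Z{\left(- \frac{4}{8} \cdot 1,174 \right)} = \left(-20090 - 24611\right) + \frac{-178 + - \frac{4}{8} \cdot 1}{- \frac{4}{8} \cdot 1 + 174} = -44701 + \frac{-178 + \left(-4\right) \frac{1}{8} \cdot 1}{\left(-4\right) \frac{1}{8} \cdot 1 + 174} = -44701 + \frac{-178 - \frac{1}{2}}{\left(- \frac{1}{2}\right) 1 + 174} = -44701 + \frac{-178 - \frac{1}{2}}{- \frac{1}{2} + 174} = -44701 + \frac{1}{\frac{347}{2}} \left(- \frac{357}{2}\right) = -44701 + \frac{2}{347} \left(- \frac{357}{2}\right) = -44701 - \frac{357}{347} = - \frac{15511604}{347}$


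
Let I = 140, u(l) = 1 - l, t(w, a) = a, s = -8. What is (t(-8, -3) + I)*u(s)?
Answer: 1233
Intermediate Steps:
(t(-8, -3) + I)*u(s) = (-3 + 140)*(1 - 1*(-8)) = 137*(1 + 8) = 137*9 = 1233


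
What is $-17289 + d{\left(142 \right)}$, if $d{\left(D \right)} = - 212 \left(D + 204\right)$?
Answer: $-90641$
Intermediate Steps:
$d{\left(D \right)} = -43248 - 212 D$ ($d{\left(D \right)} = - 212 \left(204 + D\right) = -43248 - 212 D$)
$-17289 + d{\left(142 \right)} = -17289 - 73352 = -90641$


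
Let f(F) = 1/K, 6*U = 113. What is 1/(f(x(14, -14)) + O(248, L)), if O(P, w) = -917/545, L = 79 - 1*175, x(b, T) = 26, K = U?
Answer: -61585/100351 ≈ -0.61370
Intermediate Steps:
U = 113/6 (U = (⅙)*113 = 113/6 ≈ 18.833)
K = 113/6 ≈ 18.833
L = -96 (L = 79 - 175 = -96)
f(F) = 6/113 (f(F) = 1/(113/6) = 6/113)
O(P, w) = -917/545 (O(P, w) = -917*1/545 = -917/545)
1/(f(x(14, -14)) + O(248, L)) = 1/(6/113 - 917/545) = 1/(-100351/61585) = -61585/100351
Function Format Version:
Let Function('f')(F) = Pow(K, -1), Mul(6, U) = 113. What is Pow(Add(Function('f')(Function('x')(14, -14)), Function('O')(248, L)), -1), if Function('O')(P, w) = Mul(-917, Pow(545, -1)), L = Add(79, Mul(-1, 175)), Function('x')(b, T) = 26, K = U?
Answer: Rational(-61585, 100351) ≈ -0.61370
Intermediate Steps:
U = Rational(113, 6) (U = Mul(Rational(1, 6), 113) = Rational(113, 6) ≈ 18.833)
K = Rational(113, 6) ≈ 18.833
L = -96 (L = Add(79, -175) = -96)
Function('f')(F) = Rational(6, 113) (Function('f')(F) = Pow(Rational(113, 6), -1) = Rational(6, 113))
Function('O')(P, w) = Rational(-917, 545) (Function('O')(P, w) = Mul(-917, Rational(1, 545)) = Rational(-917, 545))
Pow(Add(Function('f')(Function('x')(14, -14)), Function('O')(248, L)), -1) = Pow(Add(Rational(6, 113), Rational(-917, 545)), -1) = Pow(Rational(-100351, 61585), -1) = Rational(-61585, 100351)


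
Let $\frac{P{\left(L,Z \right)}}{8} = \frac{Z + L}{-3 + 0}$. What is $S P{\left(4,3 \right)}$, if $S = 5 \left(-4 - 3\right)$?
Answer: $\frac{1960}{3} \approx 653.33$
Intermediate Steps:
$P{\left(L,Z \right)} = - \frac{8 L}{3} - \frac{8 Z}{3}$ ($P{\left(L,Z \right)} = 8 \frac{Z + L}{-3 + 0} = 8 \frac{L + Z}{-3} = 8 \left(L + Z\right) \left(- \frac{1}{3}\right) = 8 \left(- \frac{L}{3} - \frac{Z}{3}\right) = - \frac{8 L}{3} - \frac{8 Z}{3}$)
$S = -35$ ($S = 5 \left(-7\right) = -35$)
$S P{\left(4,3 \right)} = - 35 \left(\left(- \frac{8}{3}\right) 4 - 8\right) = - 35 \left(- \frac{32}{3} - 8\right) = \left(-35\right) \left(- \frac{56}{3}\right) = \frac{1960}{3}$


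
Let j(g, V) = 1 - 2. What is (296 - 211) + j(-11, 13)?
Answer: 84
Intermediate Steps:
j(g, V) = -1
(296 - 211) + j(-11, 13) = (296 - 211) - 1 = 85 - 1 = 84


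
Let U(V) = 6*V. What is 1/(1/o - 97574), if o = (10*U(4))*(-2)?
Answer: -480/46835521 ≈ -1.0249e-5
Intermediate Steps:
o = -480 (o = (10*(6*4))*(-2) = (10*24)*(-2) = 240*(-2) = -480)
1/(1/o - 97574) = 1/(1/(-480) - 97574) = 1/(-1/480 - 97574) = 1/(-46835521/480) = -480/46835521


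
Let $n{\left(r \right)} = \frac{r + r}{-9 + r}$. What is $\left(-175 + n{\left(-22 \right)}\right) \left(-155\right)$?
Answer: $26905$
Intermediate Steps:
$n{\left(r \right)} = \frac{2 r}{-9 + r}$
$\left(-175 + n{\left(-22 \right)}\right) \left(-155\right) = \left(-175 + 2 \left(-22\right) \frac{1}{-9 - 22}\right) \left(-155\right) = \left(-175 + 2 \left(-22\right) \frac{1}{-31}\right) \left(-155\right) = \left(-175 + 2 \left(-22\right) \left(- \frac{1}{31}\right)\right) \left(-155\right) = \left(-175 + \frac{44}{31}\right) \left(-155\right) = \left(- \frac{5381}{31}\right) \left(-155\right) = 26905$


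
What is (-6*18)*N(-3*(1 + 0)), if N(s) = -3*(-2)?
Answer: -648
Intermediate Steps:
N(s) = 6
(-6*18)*N(-3*(1 + 0)) = -6*18*6 = -108*6 = -648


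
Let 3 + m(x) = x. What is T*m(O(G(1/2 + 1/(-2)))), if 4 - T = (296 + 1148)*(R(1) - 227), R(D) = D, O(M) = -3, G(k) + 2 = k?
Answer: -1958088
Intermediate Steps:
G(k) = -2 + k
T = 326348 (T = 4 - (296 + 1148)*(1 - 227) = 4 - 1444*(-226) = 4 - 1*(-326344) = 4 + 326344 = 326348)
m(x) = -3 + x
T*m(O(G(1/2 + 1/(-2)))) = 326348*(-3 - 3) = 326348*(-6) = -1958088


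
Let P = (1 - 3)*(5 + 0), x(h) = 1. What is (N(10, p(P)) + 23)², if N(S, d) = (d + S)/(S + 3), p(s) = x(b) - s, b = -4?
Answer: 102400/169 ≈ 605.92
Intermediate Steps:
P = -10 (P = -2*5 = -10)
p(s) = 1 - s
N(S, d) = (S + d)/(3 + S)
(N(10, p(P)) + 23)² = ((10 + (1 - 1*(-10)))/(3 + 10) + 23)² = ((10 + (1 + 10))/13 + 23)² = ((10 + 11)/13 + 23)² = ((1/13)*21 + 23)² = (21/13 + 23)² = (320/13)² = 102400/169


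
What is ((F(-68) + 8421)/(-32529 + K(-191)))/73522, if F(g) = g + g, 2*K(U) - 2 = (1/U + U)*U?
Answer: -8285/1050408814 ≈ -7.8874e-6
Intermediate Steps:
K(U) = 1 + U*(U + 1/U)/2 (K(U) = 1 + ((1/U + U)*U)/2 = 1 + ((U + 1/U)*U)/2 = 1 + (U*(U + 1/U))/2 = 1 + U*(U + 1/U)/2)
F(g) = 2*g
((F(-68) + 8421)/(-32529 + K(-191)))/73522 = ((2*(-68) + 8421)/(-32529 + (3/2 + (1/2)*(-191)**2)))/73522 = ((-136 + 8421)/(-32529 + (3/2 + (1/2)*36481)))*(1/73522) = (8285/(-32529 + (3/2 + 36481/2)))*(1/73522) = (8285/(-32529 + 18242))*(1/73522) = (8285/(-14287))*(1/73522) = (8285*(-1/14287))*(1/73522) = -8285/14287*1/73522 = -8285/1050408814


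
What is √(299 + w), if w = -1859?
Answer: 2*I*√390 ≈ 39.497*I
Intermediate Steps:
√(299 + w) = √(299 - 1859) = √(-1560) = 2*I*√390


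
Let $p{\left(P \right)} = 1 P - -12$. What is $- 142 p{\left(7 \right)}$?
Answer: $-2698$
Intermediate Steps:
$p{\left(P \right)} = 12 + P$ ($p{\left(P \right)} = P + 12 = 12 + P$)
$- 142 p{\left(7 \right)} = - 142 \left(12 + 7\right) = \left(-142\right) 19 = -2698$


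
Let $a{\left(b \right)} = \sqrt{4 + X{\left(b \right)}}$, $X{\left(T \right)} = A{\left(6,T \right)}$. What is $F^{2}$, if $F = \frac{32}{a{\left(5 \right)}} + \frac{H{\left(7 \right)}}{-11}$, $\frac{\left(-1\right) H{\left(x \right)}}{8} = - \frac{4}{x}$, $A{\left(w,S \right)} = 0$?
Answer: $\frac{1440000}{5929} \approx 242.87$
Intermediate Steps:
$X{\left(T \right)} = 0$
$a{\left(b \right)} = 2$ ($a{\left(b \right)} = \sqrt{4 + 0} = \sqrt{4} = 2$)
$H{\left(x \right)} = \frac{32}{x}$ ($H{\left(x \right)} = - 8 \left(- \frac{4}{x}\right) = \frac{32}{x}$)
$F = \frac{1200}{77}$ ($F = \frac{32}{2} + \frac{32 \cdot \frac{1}{7}}{-11} = 32 \cdot \frac{1}{2} + 32 \cdot \frac{1}{7} \left(- \frac{1}{11}\right) = 16 + \frac{32}{7} \left(- \frac{1}{11}\right) = 16 - \frac{32}{77} = \frac{1200}{77} \approx 15.584$)
$F^{2} = \left(\frac{1200}{77}\right)^{2} = \frac{1440000}{5929}$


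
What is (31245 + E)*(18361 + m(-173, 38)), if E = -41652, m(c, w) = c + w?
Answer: -189677982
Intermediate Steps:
(31245 + E)*(18361 + m(-173, 38)) = (31245 - 41652)*(18361 + (-173 + 38)) = -10407*(18361 - 135) = -10407*18226 = -189677982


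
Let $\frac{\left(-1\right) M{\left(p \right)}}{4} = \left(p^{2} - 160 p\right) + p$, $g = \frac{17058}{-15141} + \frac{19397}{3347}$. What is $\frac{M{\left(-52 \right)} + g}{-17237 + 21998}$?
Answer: $- \frac{32230034425}{3496707963} \approx -9.2173$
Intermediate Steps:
$g = \frac{78865617}{16892309}$ ($g = 17058 \left(- \frac{1}{15141}\right) + 19397 \cdot \frac{1}{3347} = - \frac{5686}{5047} + \frac{19397}{3347} = \frac{78865617}{16892309} \approx 4.6687$)
$M{\left(p \right)} = - 4 p^{2} + 636 p$ ($M{\left(p \right)} = - 4 \left(\left(p^{2} - 160 p\right) + p\right) = - 4 \left(p^{2} - 159 p\right) = - 4 p^{2} + 636 p$)
$\frac{M{\left(-52 \right)} + g}{-17237 + 21998} = \frac{4 \left(-52\right) \left(159 - -52\right) + \frac{78865617}{16892309}}{-17237 + 21998} = \frac{4 \left(-52\right) \left(159 + 52\right) + \frac{78865617}{16892309}}{4761} = \left(4 \left(-52\right) 211 + \frac{78865617}{16892309}\right) \frac{1}{4761} = \left(-43888 + \frac{78865617}{16892309}\right) \frac{1}{4761} = \left(- \frac{741290791775}{16892309}\right) \frac{1}{4761} = - \frac{32230034425}{3496707963}$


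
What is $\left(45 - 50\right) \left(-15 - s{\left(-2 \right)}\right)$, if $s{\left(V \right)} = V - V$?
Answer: $75$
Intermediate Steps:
$s{\left(V \right)} = 0$
$\left(45 - 50\right) \left(-15 - s{\left(-2 \right)}\right) = \left(45 - 50\right) \left(-15 - 0\right) = - 5 \left(-15 + 0\right) = \left(-5\right) \left(-15\right) = 75$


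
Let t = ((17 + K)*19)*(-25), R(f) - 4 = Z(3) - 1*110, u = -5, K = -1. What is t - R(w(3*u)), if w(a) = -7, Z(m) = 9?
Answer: -7503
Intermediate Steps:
R(f) = -97 (R(f) = 4 + (9 - 1*110) = 4 + (9 - 110) = 4 - 101 = -97)
t = -7600 (t = ((17 - 1)*19)*(-25) = (16*19)*(-25) = 304*(-25) = -7600)
t - R(w(3*u)) = -7600 - 1*(-97) = -7600 + 97 = -7503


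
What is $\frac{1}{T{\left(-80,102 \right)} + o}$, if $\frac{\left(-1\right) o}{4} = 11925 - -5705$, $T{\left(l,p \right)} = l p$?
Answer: $- \frac{1}{78680} \approx -1.271 \cdot 10^{-5}$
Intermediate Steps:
$o = -70520$ ($o = - 4 \left(11925 - -5705\right) = - 4 \left(11925 + 5705\right) = \left(-4\right) 17630 = -70520$)
$\frac{1}{T{\left(-80,102 \right)} + o} = \frac{1}{\left(-80\right) 102 - 70520} = \frac{1}{-8160 - 70520} = \frac{1}{-78680} = - \frac{1}{78680}$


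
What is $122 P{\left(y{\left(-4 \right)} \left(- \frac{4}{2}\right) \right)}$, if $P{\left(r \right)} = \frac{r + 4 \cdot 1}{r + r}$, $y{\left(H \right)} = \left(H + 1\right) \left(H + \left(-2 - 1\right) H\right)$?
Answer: $\frac{793}{12} \approx 66.083$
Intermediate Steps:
$y{\left(H \right)} = - 2 H \left(1 + H\right)$ ($y{\left(H \right)} = \left(1 + H\right) \left(H - 3 H\right) = \left(1 + H\right) \left(- 2 H\right) = - 2 H \left(1 + H\right)$)
$P{\left(r \right)} = \frac{4 + r}{2 r}$ ($P{\left(r \right)} = \frac{r + 4}{2 r} = \left(4 + r\right) \frac{1}{2 r} = \frac{4 + r}{2 r}$)
$122 P{\left(y{\left(-4 \right)} \left(- \frac{4}{2}\right) \right)} = 122 \frac{4 + \left(-2\right) \left(-4\right) \left(1 - 4\right) \left(- \frac{4}{2}\right)}{2 \left(-2\right) \left(-4\right) \left(1 - 4\right) \left(- \frac{4}{2}\right)} = 122 \frac{4 + \left(-2\right) \left(-4\right) \left(-3\right) \left(\left(-4\right) \frac{1}{2}\right)}{2 \left(-2\right) \left(-4\right) \left(-3\right) \left(\left(-4\right) \frac{1}{2}\right)} = 122 \frac{4 - -48}{2 \left(\left(-24\right) \left(-2\right)\right)} = 122 \frac{4 + 48}{2 \cdot 48} = 122 \cdot \frac{1}{2} \cdot \frac{1}{48} \cdot 52 = 122 \cdot \frac{13}{24} = \frac{793}{12}$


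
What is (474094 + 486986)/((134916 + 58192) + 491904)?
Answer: 240270/171253 ≈ 1.4030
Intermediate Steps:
(474094 + 486986)/((134916 + 58192) + 491904) = 961080/(193108 + 491904) = 961080/685012 = 961080*(1/685012) = 240270/171253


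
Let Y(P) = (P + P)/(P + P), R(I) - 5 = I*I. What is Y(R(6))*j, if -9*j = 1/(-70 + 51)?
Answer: 1/171 ≈ 0.0058480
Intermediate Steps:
R(I) = 5 + I² (R(I) = 5 + I*I = 5 + I²)
j = 1/171 (j = -1/(9*(-70 + 51)) = -⅑/(-19) = -⅑*(-1/19) = 1/171 ≈ 0.0058480)
Y(P) = 1 (Y(P) = (2*P)/((2*P)) = (2*P)*(1/(2*P)) = 1)
Y(R(6))*j = 1*(1/171) = 1/171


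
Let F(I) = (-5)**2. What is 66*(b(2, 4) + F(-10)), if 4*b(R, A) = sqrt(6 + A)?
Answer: 1650 + 33*sqrt(10)/2 ≈ 1702.2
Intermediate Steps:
b(R, A) = sqrt(6 + A)/4
F(I) = 25
66*(b(2, 4) + F(-10)) = 66*(sqrt(6 + 4)/4 + 25) = 66*(sqrt(10)/4 + 25) = 66*(25 + sqrt(10)/4) = 1650 + 33*sqrt(10)/2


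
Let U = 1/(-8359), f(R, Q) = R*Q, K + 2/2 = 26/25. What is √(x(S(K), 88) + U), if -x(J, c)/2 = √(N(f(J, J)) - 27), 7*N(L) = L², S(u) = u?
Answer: √(-255994375 - 1956440668*I*√129199217)/1462825 ≈ 2.2795 - 2.2795*I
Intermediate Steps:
K = 1/25 (K = -1 + 26/25 = 1/25 ≈ 0.040000)
f(R, Q) = Q*R
N(L) = L²/7
U = -1/8359 ≈ -0.00011963
x(J, c) = -2*√(-27 + J⁴/7) (x(J, c) = -2*√((J*J)²/7 - 27) = -2*√((J²)²/7 - 27) = -2*√(J⁴/7 - 27) = -2*√(-27 + J⁴/7))
√(x(S(K), 88) + U) = √(-2*√(-1323 + 7*(1/25)⁴)/7 - 1/8359) = √(-2*√(-1323 + 7*(1/390625))/7 - 1/8359) = √(-2*√(-1323 + 7/390625)/7 - 1/8359) = √(-4*I*√129199217/4375 - 1/8359) = √(-1/8359 - 4*I*√129199217/4375)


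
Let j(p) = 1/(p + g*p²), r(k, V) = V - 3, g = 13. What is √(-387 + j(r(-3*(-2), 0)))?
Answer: I*√5029338/114 ≈ 19.672*I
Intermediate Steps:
r(k, V) = -3 + V
j(p) = 1/(p + 13*p²)
√(-387 + j(r(-3*(-2), 0))) = √(-387 + 1/((-3 + 0)*(1 + 13*(-3 + 0)))) = √(-387 + 1/((-3)*(1 + 13*(-3)))) = √(-387 - 1/(3*(1 - 39))) = √(-387 - ⅓/(-38)) = √(-387 - ⅓*(-1/38)) = √(-387 + 1/114) = √(-44117/114) = I*√5029338/114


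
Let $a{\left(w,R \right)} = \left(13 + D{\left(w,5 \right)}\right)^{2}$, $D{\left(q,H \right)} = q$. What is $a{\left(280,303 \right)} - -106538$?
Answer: $192387$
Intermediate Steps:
$a{\left(w,R \right)} = \left(13 + w\right)^{2}$
$a{\left(280,303 \right)} - -106538 = \left(13 + 280\right)^{2} - -106538 = 293^{2} + 106538 = 85849 + 106538 = 192387$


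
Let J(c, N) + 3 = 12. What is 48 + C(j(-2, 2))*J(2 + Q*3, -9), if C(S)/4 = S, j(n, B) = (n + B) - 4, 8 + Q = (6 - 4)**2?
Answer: -96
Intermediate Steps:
Q = -4 (Q = -8 + (6 - 4)**2 = -8 + 2**2 = -8 + 4 = -4)
j(n, B) = -4 + B + n (j(n, B) = (B + n) - 4 = -4 + B + n)
C(S) = 4*S
J(c, N) = 9 (J(c, N) = -3 + 12 = 9)
48 + C(j(-2, 2))*J(2 + Q*3, -9) = 48 + (4*(-4 + 2 - 2))*9 = 48 + (4*(-4))*9 = 48 - 16*9 = 48 - 144 = -96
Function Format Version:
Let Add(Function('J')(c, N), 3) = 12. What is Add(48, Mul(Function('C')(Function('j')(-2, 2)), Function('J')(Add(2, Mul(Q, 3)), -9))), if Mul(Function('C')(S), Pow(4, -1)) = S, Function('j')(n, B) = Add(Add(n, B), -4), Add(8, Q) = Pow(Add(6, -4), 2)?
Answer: -96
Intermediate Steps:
Q = -4 (Q = Add(-8, Pow(Add(6, -4), 2)) = Add(-8, Pow(2, 2)) = Add(-8, 4) = -4)
Function('j')(n, B) = Add(-4, B, n) (Function('j')(n, B) = Add(Add(B, n), -4) = Add(-4, B, n))
Function('C')(S) = Mul(4, S)
Function('J')(c, N) = 9 (Function('J')(c, N) = Add(-3, 12) = 9)
Add(48, Mul(Function('C')(Function('j')(-2, 2)), Function('J')(Add(2, Mul(Q, 3)), -9))) = Add(48, Mul(Mul(4, Add(-4, 2, -2)), 9)) = Add(48, Mul(Mul(4, -4), 9)) = Add(48, Mul(-16, 9)) = Add(48, -144) = -96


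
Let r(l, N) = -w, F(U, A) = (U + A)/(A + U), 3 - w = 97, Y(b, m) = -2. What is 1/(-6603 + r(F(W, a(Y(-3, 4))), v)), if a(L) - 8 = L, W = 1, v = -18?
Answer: -1/6509 ≈ -0.00015363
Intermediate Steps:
a(L) = 8 + L
w = -94 (w = 3 - 1*97 = 3 - 97 = -94)
F(U, A) = 1 (F(U, A) = (A + U)/(A + U) = 1)
r(l, N) = 94 (r(l, N) = -1*(-94) = 94)
1/(-6603 + r(F(W, a(Y(-3, 4))), v)) = 1/(-6603 + 94) = 1/(-6509) = -1/6509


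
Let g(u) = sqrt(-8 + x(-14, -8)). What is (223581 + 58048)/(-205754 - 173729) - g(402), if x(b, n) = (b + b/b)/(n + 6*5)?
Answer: -281629/379483 - 3*I*sqrt(462)/22 ≈ -0.74214 - 2.931*I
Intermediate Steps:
x(b, n) = (1 + b)/(30 + n) (x(b, n) = (b + 1)/(n + 30) = (1 + b)/(30 + n))
g(u) = 3*I*sqrt(462)/22 (g(u) = sqrt(-8 + (1 - 14)/(30 - 8)) = sqrt(-8 - 13/22) = sqrt(-189/22) = 3*I*sqrt(462)/22)
(223581 + 58048)/(-205754 - 173729) - g(402) = (223581 + 58048)/(-205754 - 173729) - 3*I*sqrt(462)/22 = 281629/(-379483) - 3*I*sqrt(462)/22 = 281629*(-1/379483) - 3*I*sqrt(462)/22 = -281629/379483 - 3*I*sqrt(462)/22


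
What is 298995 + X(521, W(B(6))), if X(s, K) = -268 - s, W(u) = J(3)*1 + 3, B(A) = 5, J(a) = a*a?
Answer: 298206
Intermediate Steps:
J(a) = a²
W(u) = 12 (W(u) = 3²*1 + 3 = 9*1 + 3 = 9 + 3 = 12)
298995 + X(521, W(B(6))) = 298995 + (-268 - 1*521) = 298995 + (-268 - 521) = 298995 - 789 = 298206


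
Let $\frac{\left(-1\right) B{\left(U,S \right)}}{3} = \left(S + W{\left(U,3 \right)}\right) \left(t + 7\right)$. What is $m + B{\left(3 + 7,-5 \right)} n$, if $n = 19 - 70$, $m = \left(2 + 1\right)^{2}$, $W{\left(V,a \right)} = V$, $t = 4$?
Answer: $8424$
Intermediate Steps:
$m = 9$ ($m = 3^{2} = 9$)
$B{\left(U,S \right)} = - 33 S - 33 U$ ($B{\left(U,S \right)} = - 3 \left(S + U\right) \left(4 + 7\right) = - 3 \left(S + U\right) 11 = - 3 \left(11 S + 11 U\right) = - 33 S - 33 U$)
$n = -51$
$m + B{\left(3 + 7,-5 \right)} n = 9 + \left(\left(-33\right) \left(-5\right) - 33 \left(3 + 7\right)\right) \left(-51\right) = 9 + \left(165 - 330\right) \left(-51\right) = 9 - -8415 = 9 + 8415 = 8424$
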